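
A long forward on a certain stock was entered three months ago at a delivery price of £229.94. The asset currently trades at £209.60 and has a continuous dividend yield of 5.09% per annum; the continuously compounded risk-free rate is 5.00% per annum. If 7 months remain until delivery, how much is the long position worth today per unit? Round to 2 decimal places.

-£19.86

Current fair forward for the remaining 7 months: F = S·e^((r − q)·T), (r − q) = 0.0500 − 0.0509 = -0.0009
F = 209.60 · e^(-0.0009 × 7/12) = 209.60 × 0.999475 = 209.4900
Value of long forward = (F − K)·e^(−rT) = (209.4900 − 229.94) · e^(−0.0500·7/12)
= -20.4500 × 0.971255 = -19.86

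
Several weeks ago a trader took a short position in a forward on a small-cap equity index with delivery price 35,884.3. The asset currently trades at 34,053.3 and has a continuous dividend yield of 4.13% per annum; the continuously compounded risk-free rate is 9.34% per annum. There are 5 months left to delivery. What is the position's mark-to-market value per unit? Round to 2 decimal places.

Current fair forward for the remaining 5 months: F = S·e^((r − q)·T), (r − q) = 0.0934 − 0.0413 = 0.0521
F = 34053.3 · e^(0.0521 × 5/12) = 34053.3 × 1.02194567 = 34800.6225
Value of long forward = (F − K)·e^(−rT) = (34800.6225 − 35884.3) · e^(−0.0934·5/12)
= -1083.6775 × 0.96183086 = -1042.31
Short position value = −(long value) = 1042.31

1042.31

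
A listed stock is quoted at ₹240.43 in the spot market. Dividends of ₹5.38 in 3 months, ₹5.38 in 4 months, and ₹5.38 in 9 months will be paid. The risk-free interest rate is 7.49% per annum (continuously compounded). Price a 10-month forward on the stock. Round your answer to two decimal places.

₹239.30

PV(dividends) I = 5.38·e^(−0.0749·3/12) + 5.38·e^(−0.0749·4/12) + 5.38·e^(−0.0749·9/12)
I = 5.2802 + 5.2473 + 5.0861 = 15.6136
F = (S − I)·e^(rT) = (240.43 − 15.6136) · e^(0.0749·10/12)
= 224.8164 · e^0.062417 = 224.8164 × 1.064406 = ₹239.30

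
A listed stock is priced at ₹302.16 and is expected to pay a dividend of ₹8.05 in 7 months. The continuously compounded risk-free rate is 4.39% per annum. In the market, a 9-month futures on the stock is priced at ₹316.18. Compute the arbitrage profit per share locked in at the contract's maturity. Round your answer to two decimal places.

₹12.01 per share

PV(dividends) I = 8.05·e^(−0.0439·7/12) = 7.8465
Fair futures F* = (S − I)·e^(rT) = (302.16 − 7.8465)·e^0.032925 = 294.3135 × 1.033473 = 304.1651
Market ₹316.18 > fair 304.1651: forward overpriced → cash-and-carry (borrow at r, buy the stock and collect the dividends, short the forward).
Profit at T = |F_mkt − F*| = |316.18 − 304.1651| = ₹12.01 per share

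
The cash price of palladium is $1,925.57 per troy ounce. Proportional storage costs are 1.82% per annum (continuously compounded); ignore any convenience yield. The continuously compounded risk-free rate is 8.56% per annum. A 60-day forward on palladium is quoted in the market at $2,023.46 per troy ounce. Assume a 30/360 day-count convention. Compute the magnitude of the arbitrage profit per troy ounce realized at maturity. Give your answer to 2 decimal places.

Fair forward: F* = S·e^(carry·T), with carry = (r + u) = 0.0856 + 0.0182 = 0.1038
F* = 1925.57 · e^(0.1038 × 60/360) = 1925.57 · e^0.01730000 = 1925.57 × 1.01745051 = $1959.1722
Market $2023.46 > fair $1959.1722: forward overpriced → cash-and-carry (buy spot, short the forward).
At maturity, profit = |F_mkt − F*| = |2023.46 − 1959.1722| = $64.29 per troy ounce

$64.29 per troy ounce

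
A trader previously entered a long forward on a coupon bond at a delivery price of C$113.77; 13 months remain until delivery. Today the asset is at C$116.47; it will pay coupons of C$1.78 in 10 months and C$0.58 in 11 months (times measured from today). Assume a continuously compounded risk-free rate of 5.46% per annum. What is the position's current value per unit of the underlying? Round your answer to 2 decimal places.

C$6.98

PV(remaining coupons) I = 1.78·e^(−0.0546·10/12) + 0.58·e^(−0.0546·11/12) = 2.2525
Current forward F = (S − I)·e^(rT) = (116.47 − 2.2525)·e^(0.0546·13/12) = 114.2175 × 1.060934 = 121.1772
Value (long) = (F − K)·e^(−rT) = (121.1772 − 113.77) × 0.942565 = 6.9818
Value = C$6.98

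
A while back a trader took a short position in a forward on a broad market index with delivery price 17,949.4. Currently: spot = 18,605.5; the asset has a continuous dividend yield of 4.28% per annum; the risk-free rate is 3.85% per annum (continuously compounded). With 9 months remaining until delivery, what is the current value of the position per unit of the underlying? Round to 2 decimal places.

Current fair forward for the remaining 9 months: F = S·e^((r − q)·T), (r − q) = 0.0385 − 0.0428 = -0.0043
F = 18605.5 · e^(-0.0043 × 9/12) = 18605.5 × 0.99678019 = 18545.5938
Value of long forward = (F − K)·e^(−rT) = (18545.5938 − 17949.4) · e^(−0.0385·9/12)
= 596.1938 × 0.97153790 = 579.22
Short position value = −(long value) = -579.22

-579.22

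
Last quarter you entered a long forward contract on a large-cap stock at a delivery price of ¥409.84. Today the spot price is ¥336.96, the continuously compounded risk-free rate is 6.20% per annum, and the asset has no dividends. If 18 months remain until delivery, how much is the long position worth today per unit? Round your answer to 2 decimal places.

Current fair forward for the remaining 18 months: F = S·e^(r·T), r = 0.0620
F = 336.96 · e^(0.0620 × 18/12) = 336.96 × 1.097462 = 369.8008
Value of long forward = (F − K)·e^(−rT) = (369.8008 − 409.84) · e^(−0.0620·18/12)
= -40.0392 × 0.911194 = -36.48

-¥36.48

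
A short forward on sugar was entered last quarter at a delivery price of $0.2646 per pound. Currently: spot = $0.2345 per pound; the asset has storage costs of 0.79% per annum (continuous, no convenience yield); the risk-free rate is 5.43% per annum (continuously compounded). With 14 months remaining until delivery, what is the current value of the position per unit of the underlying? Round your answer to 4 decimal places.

Current fair forward for the remaining 14 months: F = S·e^((r + u)·T), (r + u) = 0.0543 + 0.0079 = 0.0622
F = 0.2345 · e^(0.0622 × 14/12) = 0.2345 × 1.075264 = 0.2521
Value of long forward = (F − K)·e^(−rT) = (0.2521 − 0.2646) · e^(−0.0543·14/12)
= -0.0125 × 0.938615 = -0.0117
Short position value = −(long value) = $0.0117

$0.0117 per pound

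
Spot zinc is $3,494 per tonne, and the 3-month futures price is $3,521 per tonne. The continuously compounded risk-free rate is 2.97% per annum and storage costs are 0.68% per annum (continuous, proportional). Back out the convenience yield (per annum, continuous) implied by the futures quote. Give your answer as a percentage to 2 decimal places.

F = S·e^((r+u−y)T) ⇒ (r+u−y) = ln(F/S)/T
ln(3521/3494) = 0.007698; /T ⇒ 0.030792
y = r + u − ln(F/S)/T = 0.0297 + 0.0068 − 0.030792 = 0.005708
y = 0.57%

0.57%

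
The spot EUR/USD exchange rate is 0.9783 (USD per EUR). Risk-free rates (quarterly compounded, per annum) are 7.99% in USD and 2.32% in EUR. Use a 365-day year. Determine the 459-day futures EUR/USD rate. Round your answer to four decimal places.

By covered interest parity, F = S · (1+r_USD/4)^(4T) / (1+r_EUR/4)^(4T)
= 0.9783 × 1.104604 / 1.029518 = 0.9783 × 1.072933
F = 1.0497 USD per EUR

1.0497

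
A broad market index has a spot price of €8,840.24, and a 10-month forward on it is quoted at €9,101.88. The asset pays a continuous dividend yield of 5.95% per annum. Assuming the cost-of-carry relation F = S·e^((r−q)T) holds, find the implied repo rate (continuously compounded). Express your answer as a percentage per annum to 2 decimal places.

From F = S·e^((r−q)T): (r − q) = ln(F/S)/T
ln(9101.88/8840.24) = ln(1.029596) = 0.029166
(r − q) = 0.029166 / (10/12) = 0.034999
r = ln(F/S)/T + q = 0.034999 + 0.0595 = 0.094499
r = 9.45%

9.45%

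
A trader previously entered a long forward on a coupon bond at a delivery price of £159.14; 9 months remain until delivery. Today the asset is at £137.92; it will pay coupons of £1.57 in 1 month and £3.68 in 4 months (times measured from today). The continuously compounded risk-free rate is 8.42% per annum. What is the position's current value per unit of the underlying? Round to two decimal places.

PV(remaining coupons) I = 1.57·e^(−0.0842·1/12) + 3.68·e^(−0.0842·4/12) = 5.1372
Current forward F = (S − I)·e^(rT) = (137.92 − 5.1372)·e^(0.0842·9/12) = 132.7828 × 1.065187 = 141.4385
Value (long) = (F − K)·e^(−rT) = (141.4385 − 159.14) × 0.938803 = -16.6182
Value = -£16.62

-£16.62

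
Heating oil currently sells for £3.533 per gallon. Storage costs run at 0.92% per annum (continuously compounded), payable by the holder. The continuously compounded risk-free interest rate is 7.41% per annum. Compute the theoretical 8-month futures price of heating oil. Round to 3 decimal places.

Net carry = r + u − y = 0.0741 + 0.0092 − 0.0000 = 0.0833
F = S·e^((r+u−y)T) = 3.533 · e^(0.0833 × 8/12) = 3.533 · e^0.055533
= 3.533 × 1.057104 = £3.735 per gallon

£3.735 per gallon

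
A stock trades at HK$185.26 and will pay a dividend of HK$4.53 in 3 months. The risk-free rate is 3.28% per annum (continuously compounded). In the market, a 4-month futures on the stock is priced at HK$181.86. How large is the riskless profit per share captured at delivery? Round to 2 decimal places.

HK$0.89 per share

PV(dividends) I = 4.53·e^(−0.0328·3/12) = 4.4930
Fair futures F* = (S − I)·e^(rT) = (185.26 − 4.4930)·e^0.010933 = 180.7670 × 1.010993 = 182.7542
Market HK$181.86 < fair 182.7542: forward underpriced → reverse cash-and-carry (short the stock, invest proceeds at r, pay the dividends, go long the forward).
Profit at T = |F_mkt − F*| = |181.86 − 182.7542| = HK$0.89 per share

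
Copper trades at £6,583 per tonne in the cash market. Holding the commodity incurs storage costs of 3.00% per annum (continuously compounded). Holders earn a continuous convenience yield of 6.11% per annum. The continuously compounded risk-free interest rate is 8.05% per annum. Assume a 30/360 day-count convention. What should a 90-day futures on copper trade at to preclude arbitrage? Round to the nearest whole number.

Net carry = r + u − y = 0.0805 + 0.0300 − 0.0611 = 0.0494
F = S·e^((r+u−y)T) = 6583 · e^(0.0494 × 90/360) = 6583 · e^0.012350
= 6583 × 1.012427 = £6,665 per tonne

£6,665 per tonne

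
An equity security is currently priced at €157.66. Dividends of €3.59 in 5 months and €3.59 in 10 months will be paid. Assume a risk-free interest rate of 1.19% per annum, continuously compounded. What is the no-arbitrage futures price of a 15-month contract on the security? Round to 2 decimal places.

€152.79

PV(dividends) I = 3.59·e^(−0.0119·5/12) + 3.59·e^(−0.0119·10/12)
I = 3.5722 + 3.5546 = 7.1268
F = (S − I)·e^(rT) = (157.66 − 7.1268) · e^(0.0119·15/12)
= 150.5332 · e^0.014875 = 150.5332 × 1.014986 = €152.79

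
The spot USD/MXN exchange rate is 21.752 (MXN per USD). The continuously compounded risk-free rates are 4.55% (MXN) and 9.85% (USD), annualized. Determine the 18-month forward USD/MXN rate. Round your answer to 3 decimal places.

F = S·e^((r_MXN − r_USD)T) = 21.752 · e^((0.0455 − 0.0985) × 18/12)
= 21.752 · e^-0.079500 = 21.752 × 0.923578
F = 20.090 MXN per USD

20.090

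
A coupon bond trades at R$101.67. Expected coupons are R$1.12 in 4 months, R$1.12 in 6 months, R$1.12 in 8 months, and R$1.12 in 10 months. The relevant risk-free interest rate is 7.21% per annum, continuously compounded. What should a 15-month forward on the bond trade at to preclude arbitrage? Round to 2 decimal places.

R$106.56

PV(coupons) I = 1.12·e^(−0.0721·4/12) + 1.12·e^(−0.0721·6/12) + 1.12·e^(−0.0721·8/12) + 1.12·e^(−0.0721·10/12)
I = 1.0934 + 1.0803 + 1.0674 + 1.0547 = 4.2958
F = (S − I)·e^(rT) = (101.67 − 4.2958) · e^(0.0721·15/12)
= 97.3742 · e^0.090125 = 97.3742 × 1.094311 = R$106.56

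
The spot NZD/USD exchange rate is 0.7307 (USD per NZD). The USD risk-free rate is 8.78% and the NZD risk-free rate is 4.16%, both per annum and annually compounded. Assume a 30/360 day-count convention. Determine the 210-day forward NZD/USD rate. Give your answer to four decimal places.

By covered interest parity, F = S · (1+r_USD)^T / (1+r_NZD)^T
= 0.7307 × 1.050317 / 1.024060 = 0.7307 × 1.025640
F = 0.7494 USD per NZD

0.7494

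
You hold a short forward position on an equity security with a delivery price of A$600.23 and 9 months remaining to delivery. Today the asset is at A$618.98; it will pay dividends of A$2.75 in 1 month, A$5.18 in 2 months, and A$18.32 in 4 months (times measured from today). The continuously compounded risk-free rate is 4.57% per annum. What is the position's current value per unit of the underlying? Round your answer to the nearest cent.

PV(remaining dividends) I = 2.75·e^(−0.0457·1/12) + 5.18·e^(−0.0457·2/12) + 18.32·e^(−0.0457·4/12) = 25.9233
Current forward F = (S − I)·e^(rT) = (618.98 − 25.9233)·e^(0.0457·9/12) = 593.0567 × 1.034869 = 613.7360
Value (long) = (F − K)·e^(−rT) = (613.7360 − 600.23) × 0.966306 = 13.0509
Short position value = −(long value) = -A$13.05

-A$13.05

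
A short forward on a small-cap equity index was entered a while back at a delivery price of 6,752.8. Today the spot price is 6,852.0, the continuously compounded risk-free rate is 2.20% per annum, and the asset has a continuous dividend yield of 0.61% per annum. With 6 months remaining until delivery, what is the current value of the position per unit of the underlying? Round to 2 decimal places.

-152.21

Current fair forward for the remaining 6 months: F = S·e^((r − q)·T), (r − q) = 0.0220 − 0.0061 = 0.0159
F = 6852.0 · e^(0.0159 × 6/12) = 6852.0 × 1.00798169 = 6906.6905
Value of long forward = (F − K)·e^(−rT) = (6906.6905 − 6752.8) · e^(−0.0220·6/12)
= 153.8905 × 0.98906028 = 152.21
Short position value = −(long value) = -152.21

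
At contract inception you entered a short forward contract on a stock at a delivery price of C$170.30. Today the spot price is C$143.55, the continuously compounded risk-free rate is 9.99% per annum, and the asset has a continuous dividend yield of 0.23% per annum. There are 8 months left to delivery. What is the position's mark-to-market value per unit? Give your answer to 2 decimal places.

C$16.00

Current fair forward for the remaining 8 months: F = S·e^((r − q)·T), (r − q) = 0.0999 − 0.0023 = 0.0976
F = 143.55 · e^(0.0976 × 8/12) = 143.55 × 1.067230 = 153.2009
Value of long forward = (F − K)·e^(−rT) = (153.2009 − 170.30) · e^(−0.0999·8/12)
= -17.0991 × 0.935569 = -16.00
Short position value = −(long value) = C$16.00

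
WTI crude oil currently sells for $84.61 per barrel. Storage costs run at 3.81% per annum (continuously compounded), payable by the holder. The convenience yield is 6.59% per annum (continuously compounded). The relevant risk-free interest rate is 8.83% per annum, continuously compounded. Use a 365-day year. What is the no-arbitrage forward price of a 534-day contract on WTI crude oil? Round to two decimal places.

$92.44 per barrel

Net carry = r + u − y = 0.0883 + 0.0381 − 0.0659 = 0.0605
F = S·e^((r+u−y)T) = 84.61 · e^(0.0605 × 534/365) = 84.61 · e^0.088512
= 84.61 × 1.092547 = $92.44 per barrel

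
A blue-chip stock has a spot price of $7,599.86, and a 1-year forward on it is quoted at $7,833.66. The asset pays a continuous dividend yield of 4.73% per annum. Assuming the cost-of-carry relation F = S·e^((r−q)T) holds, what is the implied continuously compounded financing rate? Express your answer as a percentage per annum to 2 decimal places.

7.76%

From F = S·e^((r−q)T): (r − q) = ln(F/S)/T
ln(7833.66/7599.86) = ln(1.030764) = 0.030300
(r − q) = 0.030300 / (1) = 0.030300
r = ln(F/S)/T + q = 0.030300 + 0.0473 = 0.077600
r = 7.76%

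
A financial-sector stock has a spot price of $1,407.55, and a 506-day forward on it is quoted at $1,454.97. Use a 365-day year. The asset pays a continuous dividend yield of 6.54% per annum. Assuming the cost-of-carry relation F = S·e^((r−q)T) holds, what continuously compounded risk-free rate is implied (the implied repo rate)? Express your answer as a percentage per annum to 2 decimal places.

8.93%

From F = S·e^((r−q)T): (r − q) = ln(F/S)/T
ln(1454.97/1407.55) = ln(1.033690) = 0.033135
(r − q) = 0.033135 / (506/365) = 0.023902
r = ln(F/S)/T + q = 0.023902 + 0.0654 = 0.089302
r = 8.93%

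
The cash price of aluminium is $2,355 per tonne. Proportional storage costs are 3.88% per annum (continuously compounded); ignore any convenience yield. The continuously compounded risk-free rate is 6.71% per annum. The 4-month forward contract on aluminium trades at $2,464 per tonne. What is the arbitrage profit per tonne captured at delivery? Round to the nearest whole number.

Fair forward: F* = S·e^(carry·T), with carry = (r + u) = 0.0671 + 0.0388 = 0.1059
F* = 2355 · e^(0.1059 × 4/12) = 2355 · e^0.035300 = 2355 × 1.035930 = $2439.6152
Market $2464 > fair $2439.6152: forward overpriced → cash-and-carry (buy spot, short the forward).
At maturity, profit = |F_mkt − F*| = |2464 − 2439.6152| = $24 per tonne

$24 per tonne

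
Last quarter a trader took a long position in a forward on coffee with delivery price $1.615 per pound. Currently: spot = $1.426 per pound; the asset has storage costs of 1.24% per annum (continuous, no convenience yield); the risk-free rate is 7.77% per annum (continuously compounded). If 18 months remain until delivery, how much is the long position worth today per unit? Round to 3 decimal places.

$0.015 per pound

Current fair forward for the remaining 18 months: F = S·e^((r + u)·T), (r + u) = 0.0777 + 0.0124 = 0.0901
F = 1.426 · e^(0.0901 × 18/12) = 1.426 × 1.144708 = 1.6324
Value of long forward = (F − K)·e^(−rT) = (1.6324 − 1.615) · e^(−0.0777·18/12)
= 0.0174 × 0.889986 = 0.015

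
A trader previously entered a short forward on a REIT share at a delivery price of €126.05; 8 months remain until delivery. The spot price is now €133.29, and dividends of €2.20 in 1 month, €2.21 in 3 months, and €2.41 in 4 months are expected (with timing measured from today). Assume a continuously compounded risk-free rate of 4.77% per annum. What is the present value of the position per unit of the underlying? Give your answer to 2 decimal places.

-€4.44

PV(remaining dividends) I = 2.20·e^(−0.0477·1/12) + 2.21·e^(−0.0477·3/12) + 2.41·e^(−0.0477·4/12) = 6.7471
Current forward F = (S − I)·e^(rT) = (133.29 − 6.7471)·e^(0.0477·8/12) = 126.5429 × 1.032311 = 130.6316
Value (long) = (F − K)·e^(−rT) = (130.6316 − 126.05) × 0.968700 = 4.4382
Short position value = −(long value) = -€4.44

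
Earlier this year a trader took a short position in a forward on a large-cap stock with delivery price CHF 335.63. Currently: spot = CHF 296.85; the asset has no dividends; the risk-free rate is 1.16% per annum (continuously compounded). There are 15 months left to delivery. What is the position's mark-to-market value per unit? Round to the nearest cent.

CHF 33.95

Current fair forward for the remaining 15 months: F = S·e^(r·T), r = 0.0116
F = 296.85 · e^(0.0116 × 15/12) = 296.85 × 1.014606 = 301.1858
Value of long forward = (F − K)·e^(−rT) = (301.1858 − 335.63) · e^(−0.0116·15/12)
= -34.4442 × 0.985605 = -33.95
Short position value = −(long value) = CHF 33.95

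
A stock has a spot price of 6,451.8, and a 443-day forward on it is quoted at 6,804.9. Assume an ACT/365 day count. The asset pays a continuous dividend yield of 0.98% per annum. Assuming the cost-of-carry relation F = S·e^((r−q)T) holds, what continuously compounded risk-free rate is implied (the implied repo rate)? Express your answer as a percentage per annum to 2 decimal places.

5.37%

From F = S·e^((r−q)T): (r − q) = ln(F/S)/T
ln(6804.9/6451.8) = ln(1.054729) = 0.053284
(r − q) = 0.053284 / (443/365) = 0.043902
r = ln(F/S)/T + q = 0.043902 + 0.0098 = 0.053702
r = 5.37%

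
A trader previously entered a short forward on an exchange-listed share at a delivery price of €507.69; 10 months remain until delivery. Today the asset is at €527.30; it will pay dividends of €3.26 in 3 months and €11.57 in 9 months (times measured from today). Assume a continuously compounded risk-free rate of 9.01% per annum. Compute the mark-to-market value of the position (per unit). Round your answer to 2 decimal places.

PV(remaining dividends) I = 3.26·e^(−0.0901·3/12) + 11.57·e^(−0.0901·9/12) = 14.0014
Current forward F = (S − I)·e^(rT) = (527.30 − 14.0014)·e^(0.0901·10/12) = 513.2986 × 1.077974 = 553.3225
Value (long) = (F − K)·e^(−rT) = (553.3225 − 507.69) × 0.927666 = 42.3317
Short position value = −(long value) = -€42.33

-€42.33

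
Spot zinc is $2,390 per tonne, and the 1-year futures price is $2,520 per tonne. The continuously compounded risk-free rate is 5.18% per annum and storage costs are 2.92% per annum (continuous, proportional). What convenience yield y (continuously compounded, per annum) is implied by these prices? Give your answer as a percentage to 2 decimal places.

2.80%

F = S·e^((r+u−y)T) ⇒ (r+u−y) = ln(F/S)/T
ln(2520/2390) = 0.052966; /T ⇒ 0.052966
y = r + u − ln(F/S)/T = 0.0518 + 0.0292 − 0.052966 = 0.028034
y = 2.80%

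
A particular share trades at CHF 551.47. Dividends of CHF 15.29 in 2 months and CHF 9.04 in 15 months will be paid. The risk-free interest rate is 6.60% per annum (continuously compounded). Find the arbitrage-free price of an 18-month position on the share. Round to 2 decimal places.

PV(dividends) I = 15.29·e^(−0.0660·2/12) + 9.04·e^(−0.0660·15/12)
I = 15.1227 + 8.3241 = 23.4468
F = (S − I)·e^(rT) = (551.47 − 23.4468) · e^(0.0660·18/12)
= 528.0232 · e^0.099000 = 528.0232 × 1.104066 = CHF 582.97

CHF 582.97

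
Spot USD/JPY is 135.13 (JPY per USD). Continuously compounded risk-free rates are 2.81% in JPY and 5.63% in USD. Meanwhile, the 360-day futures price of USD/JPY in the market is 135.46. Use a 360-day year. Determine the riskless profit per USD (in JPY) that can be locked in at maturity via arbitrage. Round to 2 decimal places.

4.09 per USD (in JPY)

Fair futures: F* = S·e^(carry·T), with carry = (r_JPY − r_USD) = 0.0281 − 0.0563 = -0.0282
F* = 135.13 · e^(-0.0282 × 360/360) = 135.13 · e^-0.028200 = 135.13 × 0.972194 = 131.3726
Market 135.46 > fair 131.3726: forward overpriced → cash-and-carry (buy spot, short the forward).
At maturity, profit = |F_mkt − F*| = |135.46 − 131.3726| = 4.09 per USD (in JPY)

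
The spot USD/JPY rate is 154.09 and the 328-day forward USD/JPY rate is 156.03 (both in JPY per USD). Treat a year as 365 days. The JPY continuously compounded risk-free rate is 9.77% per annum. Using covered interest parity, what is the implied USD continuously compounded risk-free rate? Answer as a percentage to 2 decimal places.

F = S·e^((r_JPY − r_USD)T) ⇒ r_USD = r_JPY − ln(F/S)/T
ln(156.03/154.09) = 0.012511; /(328/365) = 0.013922
r_USD = 0.0977 − 0.013922 = 0.083778
r_USD = 8.38%

8.38%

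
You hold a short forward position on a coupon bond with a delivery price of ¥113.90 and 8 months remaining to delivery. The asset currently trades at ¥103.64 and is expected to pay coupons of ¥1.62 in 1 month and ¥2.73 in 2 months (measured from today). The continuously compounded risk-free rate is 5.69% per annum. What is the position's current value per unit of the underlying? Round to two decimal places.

PV(remaining coupons) I = 1.62·e^(−0.0569·1/12) + 2.73·e^(−0.0569·2/12) = 4.3166
Current forward F = (S − I)·e^(rT) = (103.64 − 4.3166)·e^(0.0569·8/12) = 99.3234 × 1.038662 = 103.1634
Value (long) = (F − K)·e^(−rT) = (103.1634 − 113.90) × 0.962777 = -10.3370
Short position value = −(long value) = ¥10.34

¥10.34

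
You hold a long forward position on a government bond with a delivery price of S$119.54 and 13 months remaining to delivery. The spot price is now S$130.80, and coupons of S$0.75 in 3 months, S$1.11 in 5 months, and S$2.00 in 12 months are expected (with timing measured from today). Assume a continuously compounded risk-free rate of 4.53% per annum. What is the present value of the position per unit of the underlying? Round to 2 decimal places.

S$13.24

PV(remaining coupons) I = 0.75·e^(−0.0453·3/12) + 1.11·e^(−0.0453·5/12) + 2.00·e^(−0.0453·12/12) = 3.7422
Current forward F = (S − I)·e^(rT) = (130.80 − 3.7422)·e^(0.0453·13/12) = 127.0578 × 1.050299 = 133.4487
Value (long) = (F − K)·e^(−rT) = (133.4487 − 119.54) × 0.952110 = 13.2426
Value = S$13.24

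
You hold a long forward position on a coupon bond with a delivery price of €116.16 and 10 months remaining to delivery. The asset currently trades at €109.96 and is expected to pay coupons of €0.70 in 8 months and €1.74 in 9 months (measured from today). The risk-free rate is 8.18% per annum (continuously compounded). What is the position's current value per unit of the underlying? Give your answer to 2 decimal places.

PV(remaining coupons) I = 0.70·e^(−0.0818·8/12) + 1.74·e^(−0.0818·9/12) = 2.2993
Current forward F = (S − I)·e^(rT) = (109.96 − 2.2993)·e^(0.0818·10/12) = 107.6607 × 1.070544 = 115.2555
Value (long) = (F − K)·e^(−rT) = (115.2555 − 116.16) × 0.934105 = -0.8449
Value = -€0.84

-€0.84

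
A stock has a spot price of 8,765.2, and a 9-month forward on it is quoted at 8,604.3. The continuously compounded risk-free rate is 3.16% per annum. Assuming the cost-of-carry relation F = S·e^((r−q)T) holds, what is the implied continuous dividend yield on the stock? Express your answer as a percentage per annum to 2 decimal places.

From F = S·e^((r−q)T): (r − q) = ln(F/S)/T
ln(8604.3/8765.2) = ln(0.981643) = -0.018528
(r − q) = -0.018528 / (9/12) = -0.024704
q = r − ln(F/S)/T = 0.0316 + 0.024704 = 0.056304
q = 5.63%

5.63%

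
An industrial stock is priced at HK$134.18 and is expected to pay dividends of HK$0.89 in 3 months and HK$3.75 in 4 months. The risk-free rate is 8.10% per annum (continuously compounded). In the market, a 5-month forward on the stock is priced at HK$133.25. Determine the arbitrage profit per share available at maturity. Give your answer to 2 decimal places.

PV(dividends) I = 0.89·e^(−0.0810·3/12) + 3.75·e^(−0.0810·4/12) = 4.5223
Fair forward F* = (S − I)·e^(rT) = (134.18 − 4.5223)·e^0.033750 = 129.6577 × 1.034326 = 134.1083
Market HK$133.25 < fair 134.1083: forward underpriced → reverse cash-and-carry (short the stock, invest proceeds at r, pay the dividends, go long the forward).
Profit at T = |F_mkt − F*| = |133.25 − 134.1083| = HK$0.86 per share

HK$0.86 per share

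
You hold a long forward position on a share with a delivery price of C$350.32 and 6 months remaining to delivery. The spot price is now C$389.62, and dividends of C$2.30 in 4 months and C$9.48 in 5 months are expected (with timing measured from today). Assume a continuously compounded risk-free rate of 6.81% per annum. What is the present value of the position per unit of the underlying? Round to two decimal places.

PV(remaining dividends) I = 2.30·e^(−0.0681·4/12) + 9.48·e^(−0.0681·5/12) = 11.4632
Current forward F = (S − I)·e^(rT) = (389.62 − 11.4632)·e^(0.0681·6/12) = 378.1568 × 1.034636 = 391.2546
Value (long) = (F − K)·e^(−rT) = (391.2546 − 350.32) × 0.966523 = 39.5642
Value = C$39.56

C$39.56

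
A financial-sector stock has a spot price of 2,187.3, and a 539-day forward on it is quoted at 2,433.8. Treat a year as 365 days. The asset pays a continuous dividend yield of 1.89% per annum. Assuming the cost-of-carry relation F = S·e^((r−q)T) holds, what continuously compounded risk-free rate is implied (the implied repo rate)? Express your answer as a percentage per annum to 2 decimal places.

9.12%

From F = S·e^((r−q)T): (r − q) = ln(F/S)/T
ln(2433.8/2187.3) = ln(1.112696) = 0.106786
(r − q) = 0.106786 / (539/365) = 0.072313
r = ln(F/S)/T + q = 0.072313 + 0.0189 = 0.091213
r = 9.12%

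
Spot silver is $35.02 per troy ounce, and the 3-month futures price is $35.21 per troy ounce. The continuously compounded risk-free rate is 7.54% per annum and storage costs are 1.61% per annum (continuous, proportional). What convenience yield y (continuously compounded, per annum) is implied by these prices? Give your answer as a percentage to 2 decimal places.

F = S·e^((r+u−y)T) ⇒ (r+u−y) = ln(F/S)/T
ln(35.21/35.02) = 0.005411; /T ⇒ 0.021644
y = r + u − ln(F/S)/T = 0.0754 + 0.0161 − 0.021644 = 0.069856
y = 6.99%

6.99%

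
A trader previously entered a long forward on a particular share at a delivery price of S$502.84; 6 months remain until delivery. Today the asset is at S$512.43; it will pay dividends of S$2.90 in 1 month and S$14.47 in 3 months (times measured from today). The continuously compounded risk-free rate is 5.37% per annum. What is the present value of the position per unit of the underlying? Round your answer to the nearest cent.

S$5.75

PV(remaining dividends) I = 2.90·e^(−0.0537·1/12) + 14.47·e^(−0.0537·3/12) = 17.1641
Current forward F = (S − I)·e^(rT) = (512.43 − 17.1641)·e^(0.0537·6/12) = 495.2659 × 1.027214 = 508.7441
Value (long) = (F − K)·e^(−rT) = (508.7441 − 502.84) × 0.973507 = 5.7477
Value = S$5.75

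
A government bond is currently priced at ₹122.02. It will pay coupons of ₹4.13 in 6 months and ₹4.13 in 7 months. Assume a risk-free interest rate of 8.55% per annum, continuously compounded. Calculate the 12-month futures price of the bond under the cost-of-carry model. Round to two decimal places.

₹124.32

PV(coupons) I = 4.13·e^(−0.0855·6/12) + 4.13·e^(−0.0855·7/12)
I = 3.9572 + 3.9291 = 7.8863
F = (S − I)·e^(rT) = (122.02 − 7.8863) · e^(0.0855·12/12)
= 114.1337 · e^0.085500 = 114.1337 × 1.089262 = ₹124.32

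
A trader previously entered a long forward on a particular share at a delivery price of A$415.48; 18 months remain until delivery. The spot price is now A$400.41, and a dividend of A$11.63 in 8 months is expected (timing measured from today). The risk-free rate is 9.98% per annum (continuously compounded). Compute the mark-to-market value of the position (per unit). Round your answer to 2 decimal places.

A$31.81

PV(remaining dividends) I = 11.63·e^(−0.0998·8/12) = 10.8814
Current forward F = (S − I)·e^(rT) = (400.41 − 10.8814)·e^(0.0998·18/12) = 389.5286 × 1.161486 = 452.4320
Value (long) = (F − K)·e^(−rT) = (452.4320 − 415.48) × 0.860966 = 31.8144
Value = A$31.81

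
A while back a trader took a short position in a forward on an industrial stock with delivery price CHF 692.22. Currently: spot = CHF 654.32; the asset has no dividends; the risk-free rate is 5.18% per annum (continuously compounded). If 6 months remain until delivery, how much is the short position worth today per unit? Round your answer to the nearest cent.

CHF 20.20

Current fair forward for the remaining 6 months: F = S·e^(r·T), r = 0.0518
F = 654.32 · e^(0.0518 × 6/12) = 654.32 × 1.026238 = 671.4880
Value of long forward = (F − K)·e^(−rT) = (671.4880 − 692.22) · e^(−0.0518·6/12)
= -20.7320 × 0.974433 = -20.20
Short position value = −(long value) = CHF 20.20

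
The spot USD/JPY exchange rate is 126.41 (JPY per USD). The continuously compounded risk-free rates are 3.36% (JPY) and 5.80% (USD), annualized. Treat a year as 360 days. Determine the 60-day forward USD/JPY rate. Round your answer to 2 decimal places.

F = S·e^((r_JPY − r_USD)T) = 126.41 · e^((0.0336 − 0.0580) × 60/360)
= 126.41 · e^-0.004067 = 126.41 × 0.995941
F = 125.90 JPY per USD

125.90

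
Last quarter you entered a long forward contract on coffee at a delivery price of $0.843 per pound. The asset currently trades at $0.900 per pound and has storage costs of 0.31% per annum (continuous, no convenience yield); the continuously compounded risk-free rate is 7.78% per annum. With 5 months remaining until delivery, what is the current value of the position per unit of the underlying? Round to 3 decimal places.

$0.085 per pound

Current fair forward for the remaining 5 months: F = S·e^((r + u)·T), (r + u) = 0.0778 + 0.0031 = 0.0809
F = 0.900 · e^(0.0809 × 5/12) = 0.900 × 1.034283 = 0.9309
Value of long forward = (F − K)·e^(−rT) = (0.9309 − 0.843) · e^(−0.0778·5/12)
= 0.0879 × 0.968103 = 0.085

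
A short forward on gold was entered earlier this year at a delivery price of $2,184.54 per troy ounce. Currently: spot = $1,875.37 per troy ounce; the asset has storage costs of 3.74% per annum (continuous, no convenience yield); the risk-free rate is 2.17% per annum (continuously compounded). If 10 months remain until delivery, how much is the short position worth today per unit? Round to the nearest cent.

Current fair forward for the remaining 10 months: F = S·e^((r + u)·T), (r + u) = 0.0217 + 0.0374 = 0.0591
F = 1875.37 · e^(0.0591 × 10/12) = 1875.37 × 1.05048294 = 1970.0442
Value of long forward = (F − K)·e^(−rT) = (1970.0442 − 2184.54) · e^(−0.0217·10/12)
= -214.4958 × 0.98207919 = -210.65
Short position value = −(long value) = $210.65

$210.65 per troy ounce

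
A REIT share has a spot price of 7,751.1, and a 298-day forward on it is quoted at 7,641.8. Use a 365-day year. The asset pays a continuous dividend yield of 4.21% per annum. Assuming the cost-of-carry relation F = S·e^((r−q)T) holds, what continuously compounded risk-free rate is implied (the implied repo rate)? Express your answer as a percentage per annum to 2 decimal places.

2.47%

From F = S·e^((r−q)T): (r − q) = ln(F/S)/T
ln(7641.8/7751.1) = ln(0.985899) = -0.014201
(r − q) = -0.014201 / (298/365) = -0.017394
r = ln(F/S)/T + q = -0.017394 + 0.0421 = 0.024706
r = 2.47%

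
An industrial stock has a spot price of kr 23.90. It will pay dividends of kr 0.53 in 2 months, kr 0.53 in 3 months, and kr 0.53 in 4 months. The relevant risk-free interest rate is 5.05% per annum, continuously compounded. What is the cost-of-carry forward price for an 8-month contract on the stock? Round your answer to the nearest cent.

PV(dividends) I = 0.53·e^(−0.0505·2/12) + 0.53·e^(−0.0505·3/12) + 0.53·e^(−0.0505·4/12)
I = 0.5256 + 0.5234 + 0.5212 = 1.5702
F = (S − I)·e^(rT) = (23.90 − 1.5702) · e^(0.0505·8/12)
= 22.3298 · e^0.033667 = 22.3298 × 1.034240 = kr 23.09

kr 23.09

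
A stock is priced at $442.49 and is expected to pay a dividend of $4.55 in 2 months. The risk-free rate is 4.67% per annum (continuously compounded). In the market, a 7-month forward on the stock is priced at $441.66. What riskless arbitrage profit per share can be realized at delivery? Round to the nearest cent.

PV(dividends) I = 4.55·e^(−0.0467·2/12) = 4.5147
Fair forward F* = (S − I)·e^(rT) = (442.49 − 4.5147)·e^0.027242 = 437.9753 × 1.027616 = 450.0704
Market $441.66 < fair 450.0704: forward underpriced → reverse cash-and-carry (short the stock, invest proceeds at r, pay the dividends, go long the forward).
Profit at T = |F_mkt − F*| = |441.66 − 450.0704| = $8.41 per share

$8.41 per share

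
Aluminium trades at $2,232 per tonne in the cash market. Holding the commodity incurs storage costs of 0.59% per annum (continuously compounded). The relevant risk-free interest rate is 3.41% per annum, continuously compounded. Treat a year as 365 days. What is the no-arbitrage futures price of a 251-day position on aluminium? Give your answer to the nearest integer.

$2,294 per tonne

Net carry = r + u − y = 0.0341 + 0.0059 − 0.0000 = 0.0400
F = S·e^((r+u−y)T) = 2232 · e^(0.0400 × 251/365) = 2232 · e^0.027507
= 2232 × 1.027889 = $2,294 per tonne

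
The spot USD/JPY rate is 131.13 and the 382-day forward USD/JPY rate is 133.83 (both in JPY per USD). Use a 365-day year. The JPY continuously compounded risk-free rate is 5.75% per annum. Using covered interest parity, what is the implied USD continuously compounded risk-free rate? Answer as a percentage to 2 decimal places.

3.80%

F = S·e^((r_JPY − r_USD)T) ⇒ r_USD = r_JPY − ln(F/S)/T
ln(133.83/131.13) = 0.020381; /(382/365) = 0.019474
r_USD = 0.0575 − 0.019474 = 0.038026
r_USD = 3.80%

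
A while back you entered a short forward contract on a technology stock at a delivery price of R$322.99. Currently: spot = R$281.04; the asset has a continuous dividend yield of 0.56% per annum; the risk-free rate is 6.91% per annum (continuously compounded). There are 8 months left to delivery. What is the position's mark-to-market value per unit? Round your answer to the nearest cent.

Current fair forward for the remaining 8 months: F = S·e^((r − q)·T), (r − q) = 0.0691 − 0.0056 = 0.0635
F = 281.04 · e^(0.0635 × 8/12) = 281.04 × 1.043242 = 293.1927
Value of long forward = (F − K)·e^(−rT) = (293.1927 − 322.99) · e^(−0.0691·8/12)
= -29.7973 × 0.954978 = -28.46
Short position value = −(long value) = R$28.46

R$28.46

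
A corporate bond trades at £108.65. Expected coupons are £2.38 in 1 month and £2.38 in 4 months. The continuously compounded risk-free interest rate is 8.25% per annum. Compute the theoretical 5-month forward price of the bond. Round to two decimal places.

PV(coupons) I = 2.38·e^(−0.0825·1/12) + 2.38·e^(−0.0825·4/12)
I = 2.3637 + 2.3154 = 4.6791
F = (S − I)·e^(rT) = (108.65 − 4.6791) · e^(0.0825·5/12)
= 103.9709 · e^0.034375 = 103.9709 × 1.034973 = £107.61

£107.61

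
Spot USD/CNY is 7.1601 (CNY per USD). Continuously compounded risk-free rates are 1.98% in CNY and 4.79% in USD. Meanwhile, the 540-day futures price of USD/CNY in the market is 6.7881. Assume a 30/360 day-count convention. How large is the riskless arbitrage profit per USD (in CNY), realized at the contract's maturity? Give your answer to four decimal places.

Fair futures: F* = S·e^(carry·T), with carry = (r_CNY − r_USD) = 0.0198 − 0.0479 = -0.0281
F* = 7.1601 · e^(-0.0281 × 540/360) = 7.1601 · e^-0.042150 = 7.1601 × 0.958726 = 6.8646
Market 6.7881 < fair 6.8646: forward underpriced → reverse cash-and-carry (short spot, go long the forward).
At maturity, profit = |F_mkt − F*| = |6.7881 − 6.8646| = 0.0765 per USD (in CNY)

0.0765 per USD (in CNY)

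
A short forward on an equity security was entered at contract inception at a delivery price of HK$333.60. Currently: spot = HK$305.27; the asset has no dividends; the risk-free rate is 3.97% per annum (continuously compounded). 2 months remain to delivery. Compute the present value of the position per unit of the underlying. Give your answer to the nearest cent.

Current fair forward for the remaining 2 months: F = S·e^(r·T), r = 0.0397
F = 305.27 · e^(0.0397 × 2/12) = 305.27 × 1.006639 = 307.2967
Value of long forward = (F − K)·e^(−rT) = (307.2967 − 333.60) · e^(−0.0397·2/12)
= -26.3033 × 0.993405 = -26.13
Short position value = −(long value) = HK$26.13

HK$26.13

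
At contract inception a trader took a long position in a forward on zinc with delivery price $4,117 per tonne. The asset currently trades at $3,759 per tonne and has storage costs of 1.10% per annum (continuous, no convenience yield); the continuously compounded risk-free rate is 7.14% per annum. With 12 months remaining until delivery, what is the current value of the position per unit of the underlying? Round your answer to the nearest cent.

Current fair forward for the remaining 12 months: F = S·e^((r + u)·T), (r + u) = 0.0714 + 0.0110 = 0.0824
F = 3759 · e^(0.0824 × 12/12) = 3759 × 1.08589008 = 4081.8608
Value of long forward = (F − K)·e^(−rT) = (4081.8608 − 4117) · e^(−0.0714·12/12)
= -35.1392 × 0.93108938 = -32.72

-$32.72 per tonne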